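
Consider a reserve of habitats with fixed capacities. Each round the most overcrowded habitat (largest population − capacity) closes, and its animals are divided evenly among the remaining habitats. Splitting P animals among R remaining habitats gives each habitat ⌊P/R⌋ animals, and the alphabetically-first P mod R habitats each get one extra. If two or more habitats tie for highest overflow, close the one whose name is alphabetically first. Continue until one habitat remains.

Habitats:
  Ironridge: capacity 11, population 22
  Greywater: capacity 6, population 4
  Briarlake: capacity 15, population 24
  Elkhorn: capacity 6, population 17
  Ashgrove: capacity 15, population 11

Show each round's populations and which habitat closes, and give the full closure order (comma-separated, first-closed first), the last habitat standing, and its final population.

Closure order: Elkhorn, Ironridge, Briarlake, Ashgrove
Last habitat: Greywater with 78 animals

Round 1: Ashgrove=11 Briarlake=24 Elkhorn=17 Greywater=4 Ironridge=22 → close Elkhorn (overflow 11)
  17÷4 = 4 each, +1 to first 1
Round 2: Ashgrove=16 Briarlake=28 Greywater=8 Ironridge=26 → close Ironridge (overflow 15)
  26÷3 = 8 each, +1 to first 2
Round 3: Ashgrove=25 Briarlake=37 Greywater=16 → close Briarlake (overflow 22)
  37÷2 = 18 each, +1 to first 1
Round 4: Ashgrove=44 Greywater=34 → close Ashgrove (overflow 29)
  44÷1 = 44 each, +1 to first 0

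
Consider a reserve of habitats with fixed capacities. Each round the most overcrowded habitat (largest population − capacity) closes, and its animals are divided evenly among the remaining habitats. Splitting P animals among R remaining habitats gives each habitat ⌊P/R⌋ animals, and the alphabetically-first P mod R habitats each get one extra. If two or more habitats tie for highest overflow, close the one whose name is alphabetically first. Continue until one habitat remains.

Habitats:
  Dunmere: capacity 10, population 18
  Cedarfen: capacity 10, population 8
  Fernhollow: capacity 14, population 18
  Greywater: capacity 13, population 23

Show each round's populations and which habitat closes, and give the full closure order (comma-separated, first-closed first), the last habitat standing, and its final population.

Round 1: Cedarfen=8 Dunmere=18 Fernhollow=18 Greywater=23 → close Greywater (overflow 10)
  23÷3 = 7 each, +1 to first 2
Round 2: Cedarfen=16 Dunmere=26 Fernhollow=25 → close Dunmere (overflow 16)
  26÷2 = 13 each, +1 to first 0
Round 3: Cedarfen=29 Fernhollow=38 → close Fernhollow (overflow 24)
  38÷1 = 38 each, +1 to first 0

Closure order: Greywater, Dunmere, Fernhollow
Last habitat: Cedarfen with 67 animals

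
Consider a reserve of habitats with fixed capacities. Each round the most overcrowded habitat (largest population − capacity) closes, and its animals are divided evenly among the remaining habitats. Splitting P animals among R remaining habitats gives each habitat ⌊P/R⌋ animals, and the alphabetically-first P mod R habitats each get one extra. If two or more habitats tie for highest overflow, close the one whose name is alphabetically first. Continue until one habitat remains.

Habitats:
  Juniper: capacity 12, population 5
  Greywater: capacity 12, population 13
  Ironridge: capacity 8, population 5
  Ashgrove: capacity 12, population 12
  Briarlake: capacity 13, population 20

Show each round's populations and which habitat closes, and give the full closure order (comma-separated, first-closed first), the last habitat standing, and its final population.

Round 1: Ashgrove=12 Briarlake=20 Greywater=13 Ironridge=5 Juniper=5 → close Briarlake (overflow 7)
  20÷4 = 5 each, +1 to first 0
Round 2: Ashgrove=17 Greywater=18 Ironridge=10 Juniper=10 → close Greywater (overflow 6)
  18÷3 = 6 each, +1 to first 0
Round 3: Ashgrove=23 Ironridge=16 Juniper=16 → close Ashgrove (overflow 11)
  23÷2 = 11 each, +1 to first 1
Round 4: Ironridge=28 Juniper=27 → close Ironridge (overflow 20)
  28÷1 = 28 each, +1 to first 0

Closure order: Briarlake, Greywater, Ashgrove, Ironridge
Last habitat: Juniper with 55 animals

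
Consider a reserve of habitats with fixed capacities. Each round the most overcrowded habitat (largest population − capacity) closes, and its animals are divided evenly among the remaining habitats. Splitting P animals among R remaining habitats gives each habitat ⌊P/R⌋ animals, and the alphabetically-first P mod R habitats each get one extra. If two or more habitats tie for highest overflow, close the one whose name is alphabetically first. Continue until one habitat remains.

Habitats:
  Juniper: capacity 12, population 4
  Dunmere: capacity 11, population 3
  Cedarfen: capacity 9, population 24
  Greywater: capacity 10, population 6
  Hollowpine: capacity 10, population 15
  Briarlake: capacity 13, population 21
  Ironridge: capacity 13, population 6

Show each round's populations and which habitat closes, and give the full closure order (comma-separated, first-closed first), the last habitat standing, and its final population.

Closure order: Cedarfen, Briarlake, Hollowpine, Greywater, Ironridge, Dunmere
Last habitat: Juniper with 79 animals

Round 1: Briarlake=21 Cedarfen=24 Dunmere=3 Greywater=6 Hollowpine=15 Ironridge=6 Juniper=4 → close Cedarfen (overflow 15)
  24÷6 = 4 each, +1 to first 0
Round 2: Briarlake=25 Dunmere=7 Greywater=10 Hollowpine=19 Ironridge=10 Juniper=8 → close Briarlake (overflow 12)
  25÷5 = 5 each, +1 to first 0
Round 3: Dunmere=12 Greywater=15 Hollowpine=24 Ironridge=15 Juniper=13 → close Hollowpine (overflow 14)
  24÷4 = 6 each, +1 to first 0
Round 4: Dunmere=18 Greywater=21 Ironridge=21 Juniper=19 → close Greywater (overflow 11)
  21÷3 = 7 each, +1 to first 0
Round 5: Dunmere=25 Ironridge=28 Juniper=26 → close Ironridge (overflow 15)
  28÷2 = 14 each, +1 to first 0
Round 6: Dunmere=39 Juniper=40 → close Dunmere (overflow 28)
  39÷1 = 39 each, +1 to first 0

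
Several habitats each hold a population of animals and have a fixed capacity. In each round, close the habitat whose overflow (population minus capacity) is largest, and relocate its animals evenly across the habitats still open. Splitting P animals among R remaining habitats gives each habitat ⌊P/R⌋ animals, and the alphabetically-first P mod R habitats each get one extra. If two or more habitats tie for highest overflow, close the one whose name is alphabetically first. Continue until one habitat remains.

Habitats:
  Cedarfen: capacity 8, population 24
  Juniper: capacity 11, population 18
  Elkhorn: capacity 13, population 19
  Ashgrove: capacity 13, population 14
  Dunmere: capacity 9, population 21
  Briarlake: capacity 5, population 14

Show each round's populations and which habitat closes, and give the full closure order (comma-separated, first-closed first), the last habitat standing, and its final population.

Round 1: Ashgrove=14 Briarlake=14 Cedarfen=24 Dunmere=21 Elkhorn=19 Juniper=18 → close Cedarfen (overflow 16)
  24÷5 = 4 each, +1 to first 4
Round 2: Ashgrove=19 Briarlake=19 Dunmere=26 Elkhorn=24 Juniper=22 → close Dunmere (overflow 17)
  26÷4 = 6 each, +1 to first 2
Round 3: Ashgrove=26 Briarlake=26 Elkhorn=30 Juniper=28 → close Briarlake (overflow 21)
  26÷3 = 8 each, +1 to first 2
Round 4: Ashgrove=35 Elkhorn=39 Juniper=36 → close Elkhorn (overflow 26)
  39÷2 = 19 each, +1 to first 1
Round 5: Ashgrove=55 Juniper=55 → close Juniper (overflow 44)
  55÷1 = 55 each, +1 to first 0

Closure order: Cedarfen, Dunmere, Briarlake, Elkhorn, Juniper
Last habitat: Ashgrove with 110 animals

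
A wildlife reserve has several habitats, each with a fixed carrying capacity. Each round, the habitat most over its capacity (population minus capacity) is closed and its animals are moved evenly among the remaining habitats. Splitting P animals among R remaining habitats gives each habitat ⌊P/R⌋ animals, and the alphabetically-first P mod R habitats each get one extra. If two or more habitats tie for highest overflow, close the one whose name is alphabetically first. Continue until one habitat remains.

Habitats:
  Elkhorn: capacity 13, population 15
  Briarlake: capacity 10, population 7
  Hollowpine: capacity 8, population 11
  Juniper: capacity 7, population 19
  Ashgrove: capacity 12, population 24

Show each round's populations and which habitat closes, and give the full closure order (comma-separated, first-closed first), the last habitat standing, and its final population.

Round 1: Ashgrove=24 Briarlake=7 Elkhorn=15 Hollowpine=11 Juniper=19 → close Ashgrove (overflow 12)
  24÷4 = 6 each, +1 to first 0
Round 2: Briarlake=13 Elkhorn=21 Hollowpine=17 Juniper=25 → close Juniper (overflow 18)
  25÷3 = 8 each, +1 to first 1
Round 3: Briarlake=22 Elkhorn=29 Hollowpine=25 → close Hollowpine (overflow 17)
  25÷2 = 12 each, +1 to first 1
Round 4: Briarlake=35 Elkhorn=41 → close Elkhorn (overflow 28)
  41÷1 = 41 each, +1 to first 0

Closure order: Ashgrove, Juniper, Hollowpine, Elkhorn
Last habitat: Briarlake with 76 animals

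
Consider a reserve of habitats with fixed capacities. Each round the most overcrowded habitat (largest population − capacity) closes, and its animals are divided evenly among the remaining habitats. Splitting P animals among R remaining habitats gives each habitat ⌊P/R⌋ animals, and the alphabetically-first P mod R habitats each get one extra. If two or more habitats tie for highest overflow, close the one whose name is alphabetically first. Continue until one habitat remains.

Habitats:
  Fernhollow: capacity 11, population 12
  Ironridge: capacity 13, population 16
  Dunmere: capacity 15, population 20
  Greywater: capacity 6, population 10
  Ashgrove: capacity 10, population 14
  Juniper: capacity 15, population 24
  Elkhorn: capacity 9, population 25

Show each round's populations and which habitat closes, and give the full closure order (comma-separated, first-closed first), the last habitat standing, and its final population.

Round 1: Ashgrove=14 Dunmere=20 Elkhorn=25 Fernhollow=12 Greywater=10 Ironridge=16 Juniper=24 → close Elkhorn (overflow 16)
  25÷6 = 4 each, +1 to first 1
Round 2: Ashgrove=19 Dunmere=24 Fernhollow=16 Greywater=14 Ironridge=20 Juniper=28 → close Juniper (overflow 13)
  28÷5 = 5 each, +1 to first 3
Round 3: Ashgrove=25 Dunmere=30 Fernhollow=22 Greywater=19 Ironridge=25 → close Ashgrove (overflow 15)
  25÷4 = 6 each, +1 to first 1
Round 4: Dunmere=37 Fernhollow=28 Greywater=25 Ironridge=31 → close Dunmere (overflow 22)
  37÷3 = 12 each, +1 to first 1
Round 5: Fernhollow=41 Greywater=37 Ironridge=43 → close Greywater (overflow 31)
  37÷2 = 18 each, +1 to first 1
Round 6: Fernhollow=60 Ironridge=61 → close Fernhollow (overflow 49)
  60÷1 = 60 each, +1 to first 0

Closure order: Elkhorn, Juniper, Ashgrove, Dunmere, Greywater, Fernhollow
Last habitat: Ironridge with 121 animals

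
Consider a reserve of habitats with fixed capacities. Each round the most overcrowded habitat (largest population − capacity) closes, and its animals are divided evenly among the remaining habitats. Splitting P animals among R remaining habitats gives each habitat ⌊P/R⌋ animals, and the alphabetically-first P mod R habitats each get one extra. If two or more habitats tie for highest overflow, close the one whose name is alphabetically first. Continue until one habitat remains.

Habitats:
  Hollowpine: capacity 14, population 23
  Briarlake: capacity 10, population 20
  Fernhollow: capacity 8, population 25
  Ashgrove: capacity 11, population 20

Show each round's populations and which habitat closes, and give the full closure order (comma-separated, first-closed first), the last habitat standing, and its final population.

Round 1: Ashgrove=20 Briarlake=20 Fernhollow=25 Hollowpine=23 → close Fernhollow (overflow 17)
  25÷3 = 8 each, +1 to first 1
Round 2: Ashgrove=29 Briarlake=28 Hollowpine=31 → close Ashgrove (overflow 18)
  29÷2 = 14 each, +1 to first 1
Round 3: Briarlake=43 Hollowpine=45 → close Briarlake (overflow 33)
  43÷1 = 43 each, +1 to first 0

Closure order: Fernhollow, Ashgrove, Briarlake
Last habitat: Hollowpine with 88 animals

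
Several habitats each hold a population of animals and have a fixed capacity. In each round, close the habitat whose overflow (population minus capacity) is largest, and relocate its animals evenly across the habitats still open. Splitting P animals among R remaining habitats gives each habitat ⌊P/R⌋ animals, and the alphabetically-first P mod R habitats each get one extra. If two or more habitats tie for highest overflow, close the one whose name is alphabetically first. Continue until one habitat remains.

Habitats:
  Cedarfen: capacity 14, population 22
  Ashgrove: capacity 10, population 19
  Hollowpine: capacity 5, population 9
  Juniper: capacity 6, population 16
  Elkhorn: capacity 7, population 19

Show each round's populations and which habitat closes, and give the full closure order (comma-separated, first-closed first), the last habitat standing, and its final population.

Round 1: Ashgrove=19 Cedarfen=22 Elkhorn=19 Hollowpine=9 Juniper=16 → close Elkhorn (overflow 12)
  19÷4 = 4 each, +1 to first 3
Round 2: Ashgrove=24 Cedarfen=27 Hollowpine=14 Juniper=20 → close Ashgrove (overflow 14)
  24÷3 = 8 each, +1 to first 0
Round 3: Cedarfen=35 Hollowpine=22 Juniper=28 → close Juniper (overflow 22)
  28÷2 = 14 each, +1 to first 0
Round 4: Cedarfen=49 Hollowpine=36 → close Cedarfen (overflow 35)
  49÷1 = 49 each, +1 to first 0

Closure order: Elkhorn, Ashgrove, Juniper, Cedarfen
Last habitat: Hollowpine with 85 animals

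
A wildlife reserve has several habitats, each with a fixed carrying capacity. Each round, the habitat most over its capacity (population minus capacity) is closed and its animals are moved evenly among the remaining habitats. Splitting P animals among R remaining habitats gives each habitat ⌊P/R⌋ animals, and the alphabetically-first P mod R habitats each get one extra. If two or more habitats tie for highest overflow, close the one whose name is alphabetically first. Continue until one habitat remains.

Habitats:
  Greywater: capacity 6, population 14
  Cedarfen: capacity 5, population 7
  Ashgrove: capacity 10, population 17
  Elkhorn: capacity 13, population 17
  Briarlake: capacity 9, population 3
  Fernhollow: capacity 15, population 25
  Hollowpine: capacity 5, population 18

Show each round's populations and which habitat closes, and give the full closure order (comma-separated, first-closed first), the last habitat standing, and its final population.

Closure order: Hollowpine, Fernhollow, Ashgrove, Greywater, Cedarfen, Elkhorn
Last habitat: Briarlake with 101 animals

Round 1: Ashgrove=17 Briarlake=3 Cedarfen=7 Elkhorn=17 Fernhollow=25 Greywater=14 Hollowpine=18 → close Hollowpine (overflow 13)
  18÷6 = 3 each, +1 to first 0
Round 2: Ashgrove=20 Briarlake=6 Cedarfen=10 Elkhorn=20 Fernhollow=28 Greywater=17 → close Fernhollow (overflow 13)
  28÷5 = 5 each, +1 to first 3
Round 3: Ashgrove=26 Briarlake=12 Cedarfen=16 Elkhorn=25 Greywater=22 → close Ashgrove (overflow 16)
  26÷4 = 6 each, +1 to first 2
Round 4: Briarlake=19 Cedarfen=23 Elkhorn=31 Greywater=28 → close Greywater (overflow 22)
  28÷3 = 9 each, +1 to first 1
Round 5: Briarlake=29 Cedarfen=32 Elkhorn=40 → close Cedarfen (overflow 27)
  32÷2 = 16 each, +1 to first 0
Round 6: Briarlake=45 Elkhorn=56 → close Elkhorn (overflow 43)
  56÷1 = 56 each, +1 to first 0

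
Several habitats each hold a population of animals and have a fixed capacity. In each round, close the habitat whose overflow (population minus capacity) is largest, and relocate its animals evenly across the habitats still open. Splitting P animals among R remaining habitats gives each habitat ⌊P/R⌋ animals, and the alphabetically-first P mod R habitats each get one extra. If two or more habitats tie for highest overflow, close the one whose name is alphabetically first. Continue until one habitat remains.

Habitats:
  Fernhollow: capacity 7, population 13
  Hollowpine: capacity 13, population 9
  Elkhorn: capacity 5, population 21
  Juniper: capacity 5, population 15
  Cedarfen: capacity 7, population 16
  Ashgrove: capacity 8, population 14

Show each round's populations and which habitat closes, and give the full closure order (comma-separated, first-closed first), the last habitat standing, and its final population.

Closure order: Elkhorn, Juniper, Cedarfen, Ashgrove, Fernhollow
Last habitat: Hollowpine with 88 animals

Round 1: Ashgrove=14 Cedarfen=16 Elkhorn=21 Fernhollow=13 Hollowpine=9 Juniper=15 → close Elkhorn (overflow 16)
  21÷5 = 4 each, +1 to first 1
Round 2: Ashgrove=19 Cedarfen=20 Fernhollow=17 Hollowpine=13 Juniper=19 → close Juniper (overflow 14)
  19÷4 = 4 each, +1 to first 3
Round 3: Ashgrove=24 Cedarfen=25 Fernhollow=22 Hollowpine=17 → close Cedarfen (overflow 18)
  25÷3 = 8 each, +1 to first 1
Round 4: Ashgrove=33 Fernhollow=30 Hollowpine=25 → close Ashgrove (overflow 25)
  33÷2 = 16 each, +1 to first 1
Round 5: Fernhollow=47 Hollowpine=41 → close Fernhollow (overflow 40)
  47÷1 = 47 each, +1 to first 0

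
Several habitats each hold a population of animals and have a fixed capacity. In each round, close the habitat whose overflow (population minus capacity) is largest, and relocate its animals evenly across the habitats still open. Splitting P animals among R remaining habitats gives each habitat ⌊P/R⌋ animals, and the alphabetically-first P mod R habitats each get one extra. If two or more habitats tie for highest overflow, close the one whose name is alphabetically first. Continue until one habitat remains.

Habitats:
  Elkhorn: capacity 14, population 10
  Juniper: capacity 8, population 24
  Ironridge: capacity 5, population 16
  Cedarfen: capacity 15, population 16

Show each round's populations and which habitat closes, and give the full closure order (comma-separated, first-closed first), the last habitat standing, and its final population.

Closure order: Juniper, Ironridge, Cedarfen
Last habitat: Elkhorn with 66 animals

Round 1: Cedarfen=16 Elkhorn=10 Ironridge=16 Juniper=24 → close Juniper (overflow 16)
  24÷3 = 8 each, +1 to first 0
Round 2: Cedarfen=24 Elkhorn=18 Ironridge=24 → close Ironridge (overflow 19)
  24÷2 = 12 each, +1 to first 0
Round 3: Cedarfen=36 Elkhorn=30 → close Cedarfen (overflow 21)
  36÷1 = 36 each, +1 to first 0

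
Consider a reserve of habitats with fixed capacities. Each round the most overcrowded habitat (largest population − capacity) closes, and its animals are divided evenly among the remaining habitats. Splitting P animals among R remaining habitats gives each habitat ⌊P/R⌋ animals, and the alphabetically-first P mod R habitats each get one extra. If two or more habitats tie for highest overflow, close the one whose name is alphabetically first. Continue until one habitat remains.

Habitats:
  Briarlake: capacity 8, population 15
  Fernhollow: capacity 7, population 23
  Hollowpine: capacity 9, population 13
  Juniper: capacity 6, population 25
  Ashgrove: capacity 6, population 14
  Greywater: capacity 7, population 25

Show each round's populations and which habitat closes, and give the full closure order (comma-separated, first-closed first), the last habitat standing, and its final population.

Closure order: Juniper, Greywater, Fernhollow, Ashgrove, Briarlake
Last habitat: Hollowpine with 115 animals

Round 1: Ashgrove=14 Briarlake=15 Fernhollow=23 Greywater=25 Hollowpine=13 Juniper=25 → close Juniper (overflow 19)
  25÷5 = 5 each, +1 to first 0
Round 2: Ashgrove=19 Briarlake=20 Fernhollow=28 Greywater=30 Hollowpine=18 → close Greywater (overflow 23)
  30÷4 = 7 each, +1 to first 2
Round 3: Ashgrove=27 Briarlake=28 Fernhollow=35 Hollowpine=25 → close Fernhollow (overflow 28)
  35÷3 = 11 each, +1 to first 2
Round 4: Ashgrove=39 Briarlake=40 Hollowpine=36 → close Ashgrove (overflow 33)
  39÷2 = 19 each, +1 to first 1
Round 5: Briarlake=60 Hollowpine=55 → close Briarlake (overflow 52)
  60÷1 = 60 each, +1 to first 0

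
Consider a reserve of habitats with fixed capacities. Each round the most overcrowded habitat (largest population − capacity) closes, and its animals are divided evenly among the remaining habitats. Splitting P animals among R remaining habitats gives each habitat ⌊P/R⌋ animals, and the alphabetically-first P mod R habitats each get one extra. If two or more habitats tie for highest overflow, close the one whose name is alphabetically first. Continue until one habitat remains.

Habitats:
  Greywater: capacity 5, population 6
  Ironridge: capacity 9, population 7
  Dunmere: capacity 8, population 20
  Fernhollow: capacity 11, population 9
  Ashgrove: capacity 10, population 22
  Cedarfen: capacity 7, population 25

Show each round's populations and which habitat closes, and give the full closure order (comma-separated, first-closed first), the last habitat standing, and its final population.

Round 1: Ashgrove=22 Cedarfen=25 Dunmere=20 Fernhollow=9 Greywater=6 Ironridge=7 → close Cedarfen (overflow 18)
  25÷5 = 5 each, +1 to first 0
Round 2: Ashgrove=27 Dunmere=25 Fernhollow=14 Greywater=11 Ironridge=12 → close Ashgrove (overflow 17)
  27÷4 = 6 each, +1 to first 3
Round 3: Dunmere=32 Fernhollow=21 Greywater=18 Ironridge=18 → close Dunmere (overflow 24)
  32÷3 = 10 each, +1 to first 2
Round 4: Fernhollow=32 Greywater=29 Ironridge=28 → close Greywater (overflow 24)
  29÷2 = 14 each, +1 to first 1
Round 5: Fernhollow=47 Ironridge=42 → close Fernhollow (overflow 36)
  47÷1 = 47 each, +1 to first 0

Closure order: Cedarfen, Ashgrove, Dunmere, Greywater, Fernhollow
Last habitat: Ironridge with 89 animals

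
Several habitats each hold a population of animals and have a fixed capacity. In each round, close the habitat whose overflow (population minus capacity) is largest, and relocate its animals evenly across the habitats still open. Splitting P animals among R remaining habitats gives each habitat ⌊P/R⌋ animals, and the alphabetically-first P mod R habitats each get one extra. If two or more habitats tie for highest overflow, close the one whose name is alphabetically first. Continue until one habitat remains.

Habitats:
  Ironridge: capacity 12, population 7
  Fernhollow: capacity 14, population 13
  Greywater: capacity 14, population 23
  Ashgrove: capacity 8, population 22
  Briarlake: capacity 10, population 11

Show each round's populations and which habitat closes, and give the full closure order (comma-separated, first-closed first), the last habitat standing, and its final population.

Closure order: Ashgrove, Greywater, Briarlake, Fernhollow
Last habitat: Ironridge with 76 animals

Round 1: Ashgrove=22 Briarlake=11 Fernhollow=13 Greywater=23 Ironridge=7 → close Ashgrove (overflow 14)
  22÷4 = 5 each, +1 to first 2
Round 2: Briarlake=17 Fernhollow=19 Greywater=28 Ironridge=12 → close Greywater (overflow 14)
  28÷3 = 9 each, +1 to first 1
Round 3: Briarlake=27 Fernhollow=28 Ironridge=21 → close Briarlake (overflow 17)
  27÷2 = 13 each, +1 to first 1
Round 4: Fernhollow=42 Ironridge=34 → close Fernhollow (overflow 28)
  42÷1 = 42 each, +1 to first 0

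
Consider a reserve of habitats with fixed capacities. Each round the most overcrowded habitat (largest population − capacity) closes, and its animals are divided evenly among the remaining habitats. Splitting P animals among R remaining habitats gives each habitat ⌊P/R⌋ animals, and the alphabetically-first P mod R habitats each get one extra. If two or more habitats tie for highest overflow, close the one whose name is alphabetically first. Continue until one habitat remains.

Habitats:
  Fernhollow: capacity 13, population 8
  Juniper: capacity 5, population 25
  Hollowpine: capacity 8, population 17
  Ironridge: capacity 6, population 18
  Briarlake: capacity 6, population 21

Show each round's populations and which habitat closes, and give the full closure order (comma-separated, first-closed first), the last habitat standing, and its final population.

Closure order: Juniper, Briarlake, Ironridge, Hollowpine
Last habitat: Fernhollow with 89 animals

Round 1: Briarlake=21 Fernhollow=8 Hollowpine=17 Ironridge=18 Juniper=25 → close Juniper (overflow 20)
  25÷4 = 6 each, +1 to first 1
Round 2: Briarlake=28 Fernhollow=14 Hollowpine=23 Ironridge=24 → close Briarlake (overflow 22)
  28÷3 = 9 each, +1 to first 1
Round 3: Fernhollow=24 Hollowpine=32 Ironridge=33 → close Ironridge (overflow 27)
  33÷2 = 16 each, +1 to first 1
Round 4: Fernhollow=41 Hollowpine=48 → close Hollowpine (overflow 40)
  48÷1 = 48 each, +1 to first 0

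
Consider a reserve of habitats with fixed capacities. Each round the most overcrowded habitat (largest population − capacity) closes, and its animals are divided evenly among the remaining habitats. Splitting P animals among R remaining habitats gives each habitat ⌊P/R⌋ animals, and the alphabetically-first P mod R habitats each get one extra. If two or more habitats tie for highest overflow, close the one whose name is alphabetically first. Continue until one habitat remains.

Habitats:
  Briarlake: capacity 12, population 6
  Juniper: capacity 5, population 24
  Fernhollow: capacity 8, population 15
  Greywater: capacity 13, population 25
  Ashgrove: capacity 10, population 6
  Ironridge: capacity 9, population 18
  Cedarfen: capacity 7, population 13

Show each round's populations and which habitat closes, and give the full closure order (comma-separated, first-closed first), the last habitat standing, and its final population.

Round 1: Ashgrove=6 Briarlake=6 Cedarfen=13 Fernhollow=15 Greywater=25 Ironridge=18 Juniper=24 → close Juniper (overflow 19)
  24÷6 = 4 each, +1 to first 0
Round 2: Ashgrove=10 Briarlake=10 Cedarfen=17 Fernhollow=19 Greywater=29 Ironridge=22 → close Greywater (overflow 16)
  29÷5 = 5 each, +1 to first 4
Round 3: Ashgrove=16 Briarlake=16 Cedarfen=23 Fernhollow=25 Ironridge=27 → close Ironridge (overflow 18)
  27÷4 = 6 each, +1 to first 3
Round 4: Ashgrove=23 Briarlake=23 Cedarfen=30 Fernhollow=31 → close Cedarfen (overflow 23)
  30÷3 = 10 each, +1 to first 0
Round 5: Ashgrove=33 Briarlake=33 Fernhollow=41 → close Fernhollow (overflow 33)
  41÷2 = 20 each, +1 to first 1
Round 6: Ashgrove=54 Briarlake=53 → close Ashgrove (overflow 44)
  54÷1 = 54 each, +1 to first 0

Closure order: Juniper, Greywater, Ironridge, Cedarfen, Fernhollow, Ashgrove
Last habitat: Briarlake with 107 animals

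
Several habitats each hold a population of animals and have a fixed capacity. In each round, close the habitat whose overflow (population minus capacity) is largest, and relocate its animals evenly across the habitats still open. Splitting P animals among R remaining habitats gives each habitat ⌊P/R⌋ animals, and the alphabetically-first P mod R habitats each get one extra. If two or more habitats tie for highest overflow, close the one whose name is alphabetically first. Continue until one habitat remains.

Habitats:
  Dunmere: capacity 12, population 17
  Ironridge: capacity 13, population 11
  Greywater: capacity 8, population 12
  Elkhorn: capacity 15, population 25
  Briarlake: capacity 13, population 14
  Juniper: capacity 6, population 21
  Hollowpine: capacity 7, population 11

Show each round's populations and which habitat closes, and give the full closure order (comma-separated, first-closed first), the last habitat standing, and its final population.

Round 1: Briarlake=14 Dunmere=17 Elkhorn=25 Greywater=12 Hollowpine=11 Ironridge=11 Juniper=21 → close Juniper (overflow 15)
  21÷6 = 3 each, +1 to first 3
Round 2: Briarlake=18 Dunmere=21 Elkhorn=29 Greywater=15 Hollowpine=14 Ironridge=14 → close Elkhorn (overflow 14)
  29÷5 = 5 each, +1 to first 4
Round 3: Briarlake=24 Dunmere=27 Greywater=21 Hollowpine=20 Ironridge=19 → close Dunmere (overflow 15)
  27÷4 = 6 each, +1 to first 3
Round 4: Briarlake=31 Greywater=28 Hollowpine=27 Ironridge=25 → close Greywater (overflow 20)
  28÷3 = 9 each, +1 to first 1
Round 5: Briarlake=41 Hollowpine=36 Ironridge=34 → close Hollowpine (overflow 29)
  36÷2 = 18 each, +1 to first 0
Round 6: Briarlake=59 Ironridge=52 → close Briarlake (overflow 46)
  59÷1 = 59 each, +1 to first 0

Closure order: Juniper, Elkhorn, Dunmere, Greywater, Hollowpine, Briarlake
Last habitat: Ironridge with 111 animals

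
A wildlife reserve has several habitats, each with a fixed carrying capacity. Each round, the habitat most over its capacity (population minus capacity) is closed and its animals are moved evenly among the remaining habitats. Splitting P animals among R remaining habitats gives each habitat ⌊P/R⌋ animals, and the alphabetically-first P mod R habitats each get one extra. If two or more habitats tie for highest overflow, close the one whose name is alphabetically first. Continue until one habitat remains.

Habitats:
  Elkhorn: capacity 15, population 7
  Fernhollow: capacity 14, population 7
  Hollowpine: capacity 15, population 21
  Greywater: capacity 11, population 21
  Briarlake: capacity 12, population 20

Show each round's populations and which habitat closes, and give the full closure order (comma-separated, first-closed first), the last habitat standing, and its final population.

Round 1: Briarlake=20 Elkhorn=7 Fernhollow=7 Greywater=21 Hollowpine=21 → close Greywater (overflow 10)
  21÷4 = 5 each, +1 to first 1
Round 2: Briarlake=26 Elkhorn=12 Fernhollow=12 Hollowpine=26 → close Briarlake (overflow 14)
  26÷3 = 8 each, +1 to first 2
Round 3: Elkhorn=21 Fernhollow=21 Hollowpine=34 → close Hollowpine (overflow 19)
  34÷2 = 17 each, +1 to first 0
Round 4: Elkhorn=38 Fernhollow=38 → close Fernhollow (overflow 24)
  38÷1 = 38 each, +1 to first 0

Closure order: Greywater, Briarlake, Hollowpine, Fernhollow
Last habitat: Elkhorn with 76 animals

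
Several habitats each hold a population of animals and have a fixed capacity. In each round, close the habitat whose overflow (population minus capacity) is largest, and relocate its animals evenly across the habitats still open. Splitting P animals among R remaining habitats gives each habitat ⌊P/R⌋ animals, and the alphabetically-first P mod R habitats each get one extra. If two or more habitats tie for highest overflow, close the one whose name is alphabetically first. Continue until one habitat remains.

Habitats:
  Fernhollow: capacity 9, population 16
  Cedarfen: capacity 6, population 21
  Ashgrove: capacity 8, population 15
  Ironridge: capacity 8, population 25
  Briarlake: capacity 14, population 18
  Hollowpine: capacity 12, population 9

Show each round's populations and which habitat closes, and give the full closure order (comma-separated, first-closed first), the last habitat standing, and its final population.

Round 1: Ashgrove=15 Briarlake=18 Cedarfen=21 Fernhollow=16 Hollowpine=9 Ironridge=25 → close Ironridge (overflow 17)
  25÷5 = 5 each, +1 to first 0
Round 2: Ashgrove=20 Briarlake=23 Cedarfen=26 Fernhollow=21 Hollowpine=14 → close Cedarfen (overflow 20)
  26÷4 = 6 each, +1 to first 2
Round 3: Ashgrove=27 Briarlake=30 Fernhollow=27 Hollowpine=20 → close Ashgrove (overflow 19)
  27÷3 = 9 each, +1 to first 0
Round 4: Briarlake=39 Fernhollow=36 Hollowpine=29 → close Fernhollow (overflow 27)
  36÷2 = 18 each, +1 to first 0
Round 5: Briarlake=57 Hollowpine=47 → close Briarlake (overflow 43)
  57÷1 = 57 each, +1 to first 0

Closure order: Ironridge, Cedarfen, Ashgrove, Fernhollow, Briarlake
Last habitat: Hollowpine with 104 animals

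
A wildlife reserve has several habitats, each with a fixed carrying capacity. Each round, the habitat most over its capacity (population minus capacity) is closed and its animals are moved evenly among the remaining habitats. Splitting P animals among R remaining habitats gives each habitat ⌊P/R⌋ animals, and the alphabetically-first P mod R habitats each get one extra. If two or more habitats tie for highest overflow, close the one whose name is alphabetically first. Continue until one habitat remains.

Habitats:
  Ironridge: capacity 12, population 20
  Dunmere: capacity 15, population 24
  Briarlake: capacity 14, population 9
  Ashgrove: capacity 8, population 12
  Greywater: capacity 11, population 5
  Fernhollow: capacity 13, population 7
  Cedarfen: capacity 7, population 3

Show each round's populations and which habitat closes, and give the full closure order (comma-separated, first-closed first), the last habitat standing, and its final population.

Closure order: Dunmere, Ironridge, Ashgrove, Briarlake, Cedarfen, Fernhollow
Last habitat: Greywater with 80 animals

Round 1: Ashgrove=12 Briarlake=9 Cedarfen=3 Dunmere=24 Fernhollow=7 Greywater=5 Ironridge=20 → close Dunmere (overflow 9)
  24÷6 = 4 each, +1 to first 0
Round 2: Ashgrove=16 Briarlake=13 Cedarfen=7 Fernhollow=11 Greywater=9 Ironridge=24 → close Ironridge (overflow 12)
  24÷5 = 4 each, +1 to first 4
Round 3: Ashgrove=21 Briarlake=18 Cedarfen=12 Fernhollow=16 Greywater=13 → close Ashgrove (overflow 13)
  21÷4 = 5 each, +1 to first 1
Round 4: Briarlake=24 Cedarfen=17 Fernhollow=21 Greywater=18 → close Briarlake (overflow 10)
  24÷3 = 8 each, +1 to first 0
Round 5: Cedarfen=25 Fernhollow=29 Greywater=26 → close Cedarfen (overflow 18)
  25÷2 = 12 each, +1 to first 1
Round 6: Fernhollow=42 Greywater=38 → close Fernhollow (overflow 29)
  42÷1 = 42 each, +1 to first 0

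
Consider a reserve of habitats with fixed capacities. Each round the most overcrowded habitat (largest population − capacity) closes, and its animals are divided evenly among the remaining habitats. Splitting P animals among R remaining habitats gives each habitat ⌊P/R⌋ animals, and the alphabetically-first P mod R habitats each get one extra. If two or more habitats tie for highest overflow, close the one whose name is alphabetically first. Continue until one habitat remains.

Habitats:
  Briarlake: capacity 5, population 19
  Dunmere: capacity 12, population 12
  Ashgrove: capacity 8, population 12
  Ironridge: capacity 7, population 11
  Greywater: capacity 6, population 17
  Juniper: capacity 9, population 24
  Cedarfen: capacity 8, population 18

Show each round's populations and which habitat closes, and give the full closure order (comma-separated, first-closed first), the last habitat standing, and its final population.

Closure order: Juniper, Briarlake, Cedarfen, Greywater, Ashgrove, Dunmere
Last habitat: Ironridge with 113 animals

Round 1: Ashgrove=12 Briarlake=19 Cedarfen=18 Dunmere=12 Greywater=17 Ironridge=11 Juniper=24 → close Juniper (overflow 15)
  24÷6 = 4 each, +1 to first 0
Round 2: Ashgrove=16 Briarlake=23 Cedarfen=22 Dunmere=16 Greywater=21 Ironridge=15 → close Briarlake (overflow 18)
  23÷5 = 4 each, +1 to first 3
Round 3: Ashgrove=21 Cedarfen=27 Dunmere=21 Greywater=25 Ironridge=19 → close Cedarfen (overflow 19)
  27÷4 = 6 each, +1 to first 3
Round 4: Ashgrove=28 Dunmere=28 Greywater=32 Ironridge=25 → close Greywater (overflow 26)
  32÷3 = 10 each, +1 to first 2
Round 5: Ashgrove=39 Dunmere=39 Ironridge=35 → close Ashgrove (overflow 31)
  39÷2 = 19 each, +1 to first 1
Round 6: Dunmere=59 Ironridge=54 → close Dunmere (overflow 47)
  59÷1 = 59 each, +1 to first 0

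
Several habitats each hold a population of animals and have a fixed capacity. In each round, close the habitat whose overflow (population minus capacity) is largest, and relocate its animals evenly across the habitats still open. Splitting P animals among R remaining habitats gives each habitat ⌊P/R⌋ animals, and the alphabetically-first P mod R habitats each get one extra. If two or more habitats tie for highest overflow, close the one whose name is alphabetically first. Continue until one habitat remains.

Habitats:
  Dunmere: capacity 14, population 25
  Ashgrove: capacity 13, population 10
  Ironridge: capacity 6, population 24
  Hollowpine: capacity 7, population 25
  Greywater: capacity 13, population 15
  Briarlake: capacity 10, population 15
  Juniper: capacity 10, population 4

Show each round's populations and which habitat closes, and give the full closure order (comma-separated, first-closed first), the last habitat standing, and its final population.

Round 1: Ashgrove=10 Briarlake=15 Dunmere=25 Greywater=15 Hollowpine=25 Ironridge=24 Juniper=4 → close Hollowpine (overflow 18)
  25÷6 = 4 each, +1 to first 1
Round 2: Ashgrove=15 Briarlake=19 Dunmere=29 Greywater=19 Ironridge=28 Juniper=8 → close Ironridge (overflow 22)
  28÷5 = 5 each, +1 to first 3
Round 3: Ashgrove=21 Briarlake=25 Dunmere=35 Greywater=24 Juniper=13 → close Dunmere (overflow 21)
  35÷4 = 8 each, +1 to first 3
Round 4: Ashgrove=30 Briarlake=34 Greywater=33 Juniper=21 → close Briarlake (overflow 24)
  34÷3 = 11 each, +1 to first 1
Round 5: Ashgrove=42 Greywater=44 Juniper=32 → close Greywater (overflow 31)
  44÷2 = 22 each, +1 to first 0
Round 6: Ashgrove=64 Juniper=54 → close Ashgrove (overflow 51)
  64÷1 = 64 each, +1 to first 0

Closure order: Hollowpine, Ironridge, Dunmere, Briarlake, Greywater, Ashgrove
Last habitat: Juniper with 118 animals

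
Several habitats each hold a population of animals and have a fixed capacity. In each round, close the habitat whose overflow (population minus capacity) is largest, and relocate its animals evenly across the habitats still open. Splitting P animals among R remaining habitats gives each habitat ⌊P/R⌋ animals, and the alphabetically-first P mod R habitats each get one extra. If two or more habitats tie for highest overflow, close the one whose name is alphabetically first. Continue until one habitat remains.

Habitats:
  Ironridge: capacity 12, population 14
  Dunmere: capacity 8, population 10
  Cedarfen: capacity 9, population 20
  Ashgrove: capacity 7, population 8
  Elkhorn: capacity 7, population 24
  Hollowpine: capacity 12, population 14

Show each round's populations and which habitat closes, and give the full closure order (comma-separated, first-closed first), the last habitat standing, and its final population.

Closure order: Elkhorn, Cedarfen, Ashgrove, Dunmere, Hollowpine
Last habitat: Ironridge with 90 animals

Round 1: Ashgrove=8 Cedarfen=20 Dunmere=10 Elkhorn=24 Hollowpine=14 Ironridge=14 → close Elkhorn (overflow 17)
  24÷5 = 4 each, +1 to first 4
Round 2: Ashgrove=13 Cedarfen=25 Dunmere=15 Hollowpine=19 Ironridge=18 → close Cedarfen (overflow 16)
  25÷4 = 6 each, +1 to first 1
Round 3: Ashgrove=20 Dunmere=21 Hollowpine=25 Ironridge=24 → close Ashgrove (overflow 13)
  20÷3 = 6 each, +1 to first 2
Round 4: Dunmere=28 Hollowpine=32 Ironridge=30 → close Dunmere (overflow 20)
  28÷2 = 14 each, +1 to first 0
Round 5: Hollowpine=46 Ironridge=44 → close Hollowpine (overflow 34)
  46÷1 = 46 each, +1 to first 0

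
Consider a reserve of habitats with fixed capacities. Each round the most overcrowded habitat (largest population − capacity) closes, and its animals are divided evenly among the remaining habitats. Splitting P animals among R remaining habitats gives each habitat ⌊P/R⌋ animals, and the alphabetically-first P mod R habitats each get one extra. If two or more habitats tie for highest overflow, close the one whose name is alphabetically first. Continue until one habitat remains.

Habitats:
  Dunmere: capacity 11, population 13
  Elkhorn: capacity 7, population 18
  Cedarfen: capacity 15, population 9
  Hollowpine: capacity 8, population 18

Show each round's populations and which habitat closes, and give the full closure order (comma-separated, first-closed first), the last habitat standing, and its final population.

Round 1: Cedarfen=9 Dunmere=13 Elkhorn=18 Hollowpine=18 → close Elkhorn (overflow 11)
  18÷3 = 6 each, +1 to first 0
Round 2: Cedarfen=15 Dunmere=19 Hollowpine=24 → close Hollowpine (overflow 16)
  24÷2 = 12 each, +1 to first 0
Round 3: Cedarfen=27 Dunmere=31 → close Dunmere (overflow 20)
  31÷1 = 31 each, +1 to first 0

Closure order: Elkhorn, Hollowpine, Dunmere
Last habitat: Cedarfen with 58 animals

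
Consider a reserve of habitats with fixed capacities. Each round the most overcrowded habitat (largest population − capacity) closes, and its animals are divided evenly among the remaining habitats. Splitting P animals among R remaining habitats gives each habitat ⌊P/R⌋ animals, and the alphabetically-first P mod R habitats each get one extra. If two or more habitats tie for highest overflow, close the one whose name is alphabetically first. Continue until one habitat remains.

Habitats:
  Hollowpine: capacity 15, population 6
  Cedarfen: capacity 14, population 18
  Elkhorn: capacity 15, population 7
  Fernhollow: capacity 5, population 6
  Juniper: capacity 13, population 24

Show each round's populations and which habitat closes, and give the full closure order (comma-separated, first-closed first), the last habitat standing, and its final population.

Round 1: Cedarfen=18 Elkhorn=7 Fernhollow=6 Hollowpine=6 Juniper=24 → close Juniper (overflow 11)
  24÷4 = 6 each, +1 to first 0
Round 2: Cedarfen=24 Elkhorn=13 Fernhollow=12 Hollowpine=12 → close Cedarfen (overflow 10)
  24÷3 = 8 each, +1 to first 0
Round 3: Elkhorn=21 Fernhollow=20 Hollowpine=20 → close Fernhollow (overflow 15)
  20÷2 = 10 each, +1 to first 0
Round 4: Elkhorn=31 Hollowpine=30 → close Elkhorn (overflow 16)
  31÷1 = 31 each, +1 to first 0

Closure order: Juniper, Cedarfen, Fernhollow, Elkhorn
Last habitat: Hollowpine with 61 animals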